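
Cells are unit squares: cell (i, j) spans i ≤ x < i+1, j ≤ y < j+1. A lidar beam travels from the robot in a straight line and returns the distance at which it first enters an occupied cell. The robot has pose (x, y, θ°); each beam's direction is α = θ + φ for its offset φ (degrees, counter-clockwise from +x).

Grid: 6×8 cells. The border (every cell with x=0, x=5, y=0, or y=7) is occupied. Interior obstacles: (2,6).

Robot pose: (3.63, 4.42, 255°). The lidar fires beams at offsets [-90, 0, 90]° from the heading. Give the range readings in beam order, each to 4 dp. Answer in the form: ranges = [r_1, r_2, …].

beam 1: φ=-90°, α=165°
  dir = (cos 165°, sin 165°) = (-0.9659, 0.2588); from cell (3,4)
  next x-line at t=0.6522, next y-line at t=2.2409; Δt_x=1.0353, Δt_y=3.8637
    x: enter (2,4) at t=0.6522
    x: enter (1,4) at t=1.6875
    y: enter (1,5) at t=2.2409
    x: enter (0,5) at t=2.7228 ← occupied
  → r_1 = 2.7228
beam 2: φ=0°, α=255°
  dir = (cos 255°, sin 255°) = (-0.2588, -0.9659); from cell (3,4)
  next x-line at t=2.4341, next y-line at t=0.4348; Δt_x=3.8637, Δt_y=1.0353
    y: enter (3,3) at t=0.4348
    y: enter (3,2) at t=1.4701
    x: enter (2,2) at t=2.4341
    y: enter (2,1) at t=2.5054
    y: enter (2,0) at t=3.5406 ← occupied
  → r_2 = 3.5406
beam 3: φ=90°, α=345°
  dir = (cos 345°, sin 345°) = (0.9659, -0.2588); from cell (3,4)
  next x-line at t=0.3831, next y-line at t=1.6228; Δt_x=1.0353, Δt_y=3.8637
    x: enter (4,4) at t=0.3831
    x: enter (5,4) at t=1.4183 ← occupied
  → r_3 = 1.4183

ranges = [2.7228, 3.5406, 1.4183]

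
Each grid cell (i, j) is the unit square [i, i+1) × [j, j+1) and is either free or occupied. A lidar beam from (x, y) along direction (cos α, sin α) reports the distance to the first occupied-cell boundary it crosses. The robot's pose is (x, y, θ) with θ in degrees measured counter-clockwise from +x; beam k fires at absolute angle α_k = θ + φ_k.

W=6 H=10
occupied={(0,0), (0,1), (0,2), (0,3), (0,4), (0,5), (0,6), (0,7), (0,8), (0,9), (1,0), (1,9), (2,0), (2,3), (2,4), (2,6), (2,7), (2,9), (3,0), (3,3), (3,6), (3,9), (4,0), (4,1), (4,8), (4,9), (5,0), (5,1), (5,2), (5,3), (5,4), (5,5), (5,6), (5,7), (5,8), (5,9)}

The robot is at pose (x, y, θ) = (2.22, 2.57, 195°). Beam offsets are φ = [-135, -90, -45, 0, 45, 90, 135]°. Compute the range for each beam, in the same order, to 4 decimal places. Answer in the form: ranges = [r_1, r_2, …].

beam 1: φ=-135°, α=60°
  cosα=0.5000 sinα=0.8660 | (2,2) | tMaxX 1.5600 tMaxY 0.4965 | tΔX 2.0000 tΔY 1.1547
    t=0.4965 [y] (2,3) — stop
  → r_1 = 0.4965
beam 2: φ=-90°, α=105°
  cosα=-0.2588 sinα=0.9659 | (2,2) | tMaxX 0.8500 tMaxY 0.4452 | tΔX 3.8637 tΔY 1.0353
    t=0.4452 [y] (2,3) — stop
  → r_2 = 0.4452
beam 3: φ=-45°, α=150°
  cosα=-0.8660 sinα=0.5000 | (2,2) | tMaxX 0.2540 tMaxY 0.8600 | tΔX 1.1547 tΔY 2.0000
    t=0.2540 [x] (1,2)
    t=0.8600 [y] (1,3)
    t=1.4087 [x] (0,3) — stop
  → r_3 = 1.4087
beam 4: φ=0°, α=195°
  cosα=-0.9659 sinα=-0.2588 | (2,2) | tMaxX 0.2278 tMaxY 2.2023 | tΔX 1.0353 tΔY 3.8637
    t=0.2278 [x] (1,2)
    t=1.2630 [x] (0,2) — stop
  → r_4 = 1.2630
beam 5: φ=45°, α=240°
  cosα=-0.5000 sinα=-0.8660 | (2,2) | tMaxX 0.4400 tMaxY 0.6582 | tΔX 2.0000 tΔY 1.1547
    t=0.4400 [x] (1,2)
    t=0.6582 [y] (1,1)
    t=1.8129 [y] (1,0) — stop
  → r_5 = 1.8129
beam 6: φ=90°, α=285°
  cosα=0.2588 sinα=-0.9659 | (2,2) | tMaxX 3.0137 tMaxY 0.5901 | tΔX 3.8637 tΔY 1.0353
    t=0.5901 [y] (2,1)
    t=1.6254 [y] (2,0) — stop
  → r_6 = 1.6254
beam 7: φ=135°, α=330°
  cosα=0.8660 sinα=-0.5000 | (2,2) | tMaxX 0.9007 tMaxY 1.1400 | tΔX 1.1547 tΔY 2.0000
    t=0.9007 [x] (3,2)
    t=1.1400 [y] (3,1)
    t=2.0554 [x] (4,1) — stop
  → r_7 = 2.0554

ranges = [0.4965, 0.4452, 1.4087, 1.2630, 1.8129, 1.6254, 2.0554]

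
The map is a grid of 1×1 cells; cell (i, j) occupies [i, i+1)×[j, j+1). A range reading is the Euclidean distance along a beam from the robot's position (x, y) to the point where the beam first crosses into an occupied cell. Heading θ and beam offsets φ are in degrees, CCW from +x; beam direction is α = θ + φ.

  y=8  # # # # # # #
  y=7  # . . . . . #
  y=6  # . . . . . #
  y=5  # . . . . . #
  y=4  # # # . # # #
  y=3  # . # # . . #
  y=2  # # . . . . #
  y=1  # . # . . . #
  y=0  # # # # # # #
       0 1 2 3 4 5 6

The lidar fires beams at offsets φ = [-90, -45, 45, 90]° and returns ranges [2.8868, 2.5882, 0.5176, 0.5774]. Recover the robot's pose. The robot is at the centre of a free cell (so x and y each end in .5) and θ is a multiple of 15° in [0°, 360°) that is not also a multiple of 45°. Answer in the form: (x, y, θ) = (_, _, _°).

The pose lattice has 27·16 = 432 candidates. Test each by forward raycasting.
  (1.5, 1.5, 75°): beam 1 = 0.5176 ≠ 2.8868 ✗
  (3.5, 2.5, 105°): beam 1 = 2.5882 ≠ 2.8868 ✗
  (1.5, 5.5, 30°): beam 1 = 0.5774 ≠ 2.8868 ✗
  (5.5, 2.5, 165°): beam 1 = 1.5529 ≠ 2.8868 ✗
  (3.5, 6.5, 75°): beam 1 = 2.5882 ≠ 2.8868 ✗
  …
  (3.5, 7.5, 30°): r_1=2.8868, r_2=2.5882, r_3=0.5176, r_4=0.5774 — all match ✓
Unique over the lattice → pose = (3.5, 7.5, 30°).

(x, y, θ) = (3.5, 7.5, 30°)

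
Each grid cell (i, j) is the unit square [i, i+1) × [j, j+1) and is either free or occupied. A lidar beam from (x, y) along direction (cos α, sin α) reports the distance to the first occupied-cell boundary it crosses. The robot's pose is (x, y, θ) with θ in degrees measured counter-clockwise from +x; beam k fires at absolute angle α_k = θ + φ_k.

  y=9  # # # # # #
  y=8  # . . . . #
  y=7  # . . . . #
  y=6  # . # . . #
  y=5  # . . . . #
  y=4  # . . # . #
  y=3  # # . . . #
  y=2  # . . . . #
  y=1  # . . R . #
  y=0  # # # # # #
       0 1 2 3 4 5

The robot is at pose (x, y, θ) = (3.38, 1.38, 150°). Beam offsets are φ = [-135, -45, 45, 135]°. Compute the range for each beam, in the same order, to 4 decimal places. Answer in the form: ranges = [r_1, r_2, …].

beam 1: φ=-135°, α=15°
  d=(0.9659,0.2588)  start (3,1)  tX=0.6419 tY=2.3955  stride 1/|dx|=1.0353 1/|dy|=3.8637
    cross x-line → (4,1), t=0.6419
    cross x-line → (5,1), t=1.6771 (wall)
  → r_1 = 1.6771
beam 2: φ=-45°, α=105°
  d=(-0.2588,0.9659)  start (3,1)  tX=1.4682 tY=0.6419  stride 1/|dx|=3.8637 1/|dy|=1.0353
    cross y-line → (3,2), t=0.6419
    cross x-line → (2,2), t=1.4682
    cross y-line → (2,3), t=1.6771
    cross y-line → (2,4), t=2.7124
    cross y-line → (2,5), t=3.7477
    cross y-line → (2,6), t=4.7830 (wall)
  → r_2 = 4.7830
beam 3: φ=45°, α=195°
  d=(-0.9659,-0.2588)  start (3,1)  tX=0.3934 tY=1.4682  stride 1/|dx|=1.0353 1/|dy|=3.8637
    cross x-line → (2,1), t=0.3934
    cross x-line → (1,1), t=1.4287
    cross y-line → (1,0), t=1.4682 (wall)
  → r_3 = 1.4682
beam 4: φ=135°, α=285°
  d=(0.2588,-0.9659)  start (3,1)  tX=2.3955 tY=0.3934  stride 1/|dx|=3.8637 1/|dy|=1.0353
    cross y-line → (3,0), t=0.3934 (wall)
  → r_4 = 0.3934

ranges = [1.6771, 4.7830, 1.4682, 0.3934]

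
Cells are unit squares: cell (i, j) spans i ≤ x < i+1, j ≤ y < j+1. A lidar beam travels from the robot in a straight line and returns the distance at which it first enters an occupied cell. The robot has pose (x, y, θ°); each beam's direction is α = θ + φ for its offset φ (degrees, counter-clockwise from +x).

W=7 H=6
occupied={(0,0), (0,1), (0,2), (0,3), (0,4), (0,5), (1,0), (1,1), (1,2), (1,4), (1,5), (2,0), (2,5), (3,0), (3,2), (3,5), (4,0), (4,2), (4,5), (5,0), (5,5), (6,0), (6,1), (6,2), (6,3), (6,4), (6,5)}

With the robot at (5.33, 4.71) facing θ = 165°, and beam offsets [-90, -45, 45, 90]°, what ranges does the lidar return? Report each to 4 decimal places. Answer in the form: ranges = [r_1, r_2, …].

ranges = [0.3002, 0.3349, 3.8452, 1.7703]

beam 1: φ=-90°, α=75°
  d=(0.2588,0.9659)  start (5,4)  tX=2.5887 tY=0.3002  stride 1/|dx|=3.8637 1/|dy|=1.0353
    cross y-line → (5,5), t=0.3002 (wall)
  → r_1 = 0.3002
beam 2: φ=-45°, α=120°
  d=(-0.5000,0.8660)  start (5,4)  tX=0.6600 tY=0.3349  stride 1/|dx|=2.0000 1/|dy|=1.1547
    cross y-line → (5,5), t=0.3349 (wall)
  → r_2 = 0.3349
beam 3: φ=45°, α=210°
  d=(-0.8660,-0.5000)  start (5,4)  tX=0.3811 tY=1.4200  stride 1/|dx|=1.1547 1/|dy|=2.0000
    cross x-line → (4,4), t=0.3811
    cross y-line → (4,3), t=1.4200
    cross x-line → (3,3), t=1.5358
    cross x-line → (2,3), t=2.6905
    cross y-line → (2,2), t=3.4200
    cross x-line → (1,2), t=3.8452 (wall)
  → r_3 = 3.8452
beam 4: φ=90°, α=255°
  d=(-0.2588,-0.9659)  start (5,4)  tX=1.2750 tY=0.7350  stride 1/|dx|=3.8637 1/|dy|=1.0353
    cross y-line → (5,3), t=0.7350
    cross x-line → (4,3), t=1.2750
    cross y-line → (4,2), t=1.7703 (wall)
  → r_4 = 1.7703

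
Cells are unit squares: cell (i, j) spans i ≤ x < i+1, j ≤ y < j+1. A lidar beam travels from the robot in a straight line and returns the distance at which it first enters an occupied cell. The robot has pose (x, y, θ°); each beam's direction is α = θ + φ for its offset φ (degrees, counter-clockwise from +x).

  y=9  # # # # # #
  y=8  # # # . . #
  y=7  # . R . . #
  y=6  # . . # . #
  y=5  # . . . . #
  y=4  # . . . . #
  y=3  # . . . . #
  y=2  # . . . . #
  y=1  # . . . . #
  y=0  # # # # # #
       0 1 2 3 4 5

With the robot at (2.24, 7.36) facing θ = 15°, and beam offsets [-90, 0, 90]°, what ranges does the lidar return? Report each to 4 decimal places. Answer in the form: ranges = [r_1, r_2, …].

ranges = [6.5844, 2.8574, 0.6626]

beam 1: φ=-90°, α=285°
  cosα=0.2588 sinα=-0.9659 | (2,7) | tMaxX 2.9364 tMaxY 0.3727 | tΔX 3.8637 tΔY 1.0353
    t=0.3727 [y] (2,6)
    t=1.4080 [y] (2,5)
    t=2.4433 [y] (2,4)
    t=2.9364 [x] (3,4)
    t=3.4785 [y] (3,3)
    t=4.5138 [y] (3,2)
    t=5.5491 [y] (3,1)
    t=6.5844 [y] (3,0) — stop
  → r_1 = 6.5844
beam 2: φ=0°, α=15°
  cosα=0.9659 sinα=0.2588 | (2,7) | tMaxX 0.7868 tMaxY 2.4728 | tΔX 1.0353 tΔY 3.8637
    t=0.7868 [x] (3,7)
    t=1.8221 [x] (4,7)
    t=2.4728 [y] (4,8)
    t=2.8574 [x] (5,8) — stop
  → r_2 = 2.8574
beam 3: φ=90°, α=105°
  cosα=-0.2588 sinα=0.9659 | (2,7) | tMaxX 0.9273 tMaxY 0.6626 | tΔX 3.8637 tΔY 1.0353
    t=0.6626 [y] (2,8) — stop
  → r_3 = 0.6626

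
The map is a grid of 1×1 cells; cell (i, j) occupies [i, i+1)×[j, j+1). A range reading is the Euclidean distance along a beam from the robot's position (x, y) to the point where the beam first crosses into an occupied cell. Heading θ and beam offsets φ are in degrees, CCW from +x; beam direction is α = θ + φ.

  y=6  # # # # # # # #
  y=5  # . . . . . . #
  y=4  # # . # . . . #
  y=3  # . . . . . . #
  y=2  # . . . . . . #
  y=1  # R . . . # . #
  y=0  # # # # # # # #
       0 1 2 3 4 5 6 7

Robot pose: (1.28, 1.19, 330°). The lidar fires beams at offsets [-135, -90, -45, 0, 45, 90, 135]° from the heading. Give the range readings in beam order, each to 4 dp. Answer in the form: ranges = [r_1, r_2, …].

beam 1: φ=-135°, α=195°
  cosα=-0.9659 sinα=-0.2588 | (1,1) | tMaxX 0.2899 tMaxY 0.7341 | tΔX 1.0353 tΔY 3.8637
    t=0.2899 [x] (0,1) — stop
  → r_1 = 0.2899
beam 2: φ=-90°, α=240°
  cosα=-0.5000 sinα=-0.8660 | (1,1) | tMaxX 0.5600 tMaxY 0.2194 | tΔX 2.0000 tΔY 1.1547
    t=0.2194 [y] (1,0) — stop
  → r_2 = 0.2194
beam 3: φ=-45°, α=285°
  cosα=0.2588 sinα=-0.9659 | (1,1) | tMaxX 2.7819 tMaxY 0.1967 | tΔX 3.8637 tΔY 1.0353
    t=0.1967 [y] (1,0) — stop
  → r_3 = 0.1967
beam 4: φ=0°, α=330°
  cosα=0.8660 sinα=-0.5000 | (1,1) | tMaxX 0.8314 tMaxY 0.3800 | tΔX 1.1547 tΔY 2.0000
    t=0.3800 [y] (1,0) — stop
  → r_4 = 0.3800
beam 5: φ=45°, α=15°
  cosα=0.9659 sinα=0.2588 | (1,1) | tMaxX 0.7454 tMaxY 3.1296 | tΔX 1.0353 tΔY 3.8637
    t=0.7454 [x] (2,1)
    t=1.7807 [x] (3,1)
    t=2.8160 [x] (4,1)
    t=3.1296 [y] (4,2)
    t=3.8512 [x] (5,2)
    t=4.8865 [x] (6,2)
    t=5.9218 [x] (7,2) — stop
  → r_5 = 5.9218
beam 6: φ=90°, α=60°
  cosα=0.5000 sinα=0.8660 | (1,1) | tMaxX 1.4400 tMaxY 0.9353 | tΔX 2.0000 tΔY 1.1547
    t=0.9353 [y] (1,2)
    t=1.4400 [x] (2,2)
    t=2.0900 [y] (2,3)
    t=3.2447 [y] (2,4)
    t=3.4400 [x] (3,4) — stop
  → r_6 = 3.4400
beam 7: φ=135°, α=105°
  cosα=-0.2588 sinα=0.9659 | (1,1) | tMaxX 1.0818 tMaxY 0.8386 | tΔX 3.8637 tΔY 1.0353
    t=0.8386 [y] (1,2)
    t=1.0818 [x] (0,2) — stop
  → r_7 = 1.0818

ranges = [0.2899, 0.2194, 0.1967, 0.3800, 5.9218, 3.4400, 1.0818]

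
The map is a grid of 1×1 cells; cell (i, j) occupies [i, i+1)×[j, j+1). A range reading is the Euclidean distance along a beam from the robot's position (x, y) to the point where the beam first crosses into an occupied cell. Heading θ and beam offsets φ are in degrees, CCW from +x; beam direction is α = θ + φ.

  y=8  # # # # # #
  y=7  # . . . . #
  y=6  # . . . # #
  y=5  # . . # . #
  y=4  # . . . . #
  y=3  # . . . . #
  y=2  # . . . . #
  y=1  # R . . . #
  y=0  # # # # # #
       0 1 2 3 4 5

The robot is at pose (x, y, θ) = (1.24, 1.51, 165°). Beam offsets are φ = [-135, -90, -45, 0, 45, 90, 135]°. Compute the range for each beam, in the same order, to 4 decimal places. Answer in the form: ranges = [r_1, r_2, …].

beam 1: φ=-135°, α=30°
  dir = (cos 30°, sin 30°) = (0.8660, 0.5000); from cell (1,1)
  next x-line at t=0.8776, next y-line at t=0.9800; Δt_x=1.1547, Δt_y=2.0000
    x: enter (2,1) at t=0.8776
    y: enter (2,2) at t=0.9800
    x: enter (3,2) at t=2.0323
    y: enter (3,3) at t=2.9800
    x: enter (4,3) at t=3.1870
    x: enter (5,3) at t=4.3417 ← occupied
  → r_1 = 4.3417
beam 2: φ=-90°, α=75°
  dir = (cos 75°, sin 75°) = (0.2588, 0.9659); from cell (1,1)
  next x-line at t=2.9364, next y-line at t=0.5073; Δt_x=3.8637, Δt_y=1.0353
    y: enter (1,2) at t=0.5073
    y: enter (1,3) at t=1.5426
    y: enter (1,4) at t=2.5778
    x: enter (2,4) at t=2.9364
    y: enter (2,5) at t=3.6131
    y: enter (2,6) at t=4.6484
    y: enter (2,7) at t=5.6837
    y: enter (2,8) at t=6.7189 ← occupied
  → r_2 = 6.7189
beam 3: φ=-45°, α=120°
  dir = (cos 120°, sin 120°) = (-0.5000, 0.8660); from cell (1,1)
  next x-line at t=0.4800, next y-line at t=0.5658; Δt_x=2.0000, Δt_y=1.1547
    x: enter (0,1) at t=0.4800 ← occupied
  → r_3 = 0.4800
beam 4: φ=0°, α=165°
  dir = (cos 165°, sin 165°) = (-0.9659, 0.2588); from cell (1,1)
  next x-line at t=0.2485, next y-line at t=1.8932; Δt_x=1.0353, Δt_y=3.8637
    x: enter (0,1) at t=0.2485 ← occupied
  → r_4 = 0.2485
beam 5: φ=45°, α=210°
  dir = (cos 210°, sin 210°) = (-0.8660, -0.5000); from cell (1,1)
  next x-line at t=0.2771, next y-line at t=1.0200; Δt_x=1.1547, Δt_y=2.0000
    x: enter (0,1) at t=0.2771 ← occupied
  → r_5 = 0.2771
beam 6: φ=90°, α=255°
  dir = (cos 255°, sin 255°) = (-0.2588, -0.9659); from cell (1,1)
  next x-line at t=0.9273, next y-line at t=0.5280; Δt_x=3.8637, Δt_y=1.0353
    y: enter (1,0) at t=0.5280 ← occupied
  → r_6 = 0.5280
beam 7: φ=135°, α=300°
  dir = (cos 300°, sin 300°) = (0.5000, -0.8660); from cell (1,1)
  next x-line at t=1.5200, next y-line at t=0.5889; Δt_x=2.0000, Δt_y=1.1547
    y: enter (1,0) at t=0.5889 ← occupied
  → r_7 = 0.5889

ranges = [4.3417, 6.7189, 0.4800, 0.2485, 0.2771, 0.5280, 0.5889]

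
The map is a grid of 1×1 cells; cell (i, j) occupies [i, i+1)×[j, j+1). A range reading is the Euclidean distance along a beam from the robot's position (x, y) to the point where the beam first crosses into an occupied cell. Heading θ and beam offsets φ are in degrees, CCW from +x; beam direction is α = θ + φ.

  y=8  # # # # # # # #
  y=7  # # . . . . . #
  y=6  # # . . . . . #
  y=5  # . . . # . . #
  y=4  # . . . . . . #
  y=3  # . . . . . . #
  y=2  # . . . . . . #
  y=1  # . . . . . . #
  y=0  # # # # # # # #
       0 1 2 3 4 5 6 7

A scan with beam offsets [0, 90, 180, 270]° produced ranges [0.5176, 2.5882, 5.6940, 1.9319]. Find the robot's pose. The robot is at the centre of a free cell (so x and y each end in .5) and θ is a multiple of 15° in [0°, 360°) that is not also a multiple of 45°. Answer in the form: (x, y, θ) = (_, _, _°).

(x, y, θ) = (1.5, 3.5, 195°)

Candidates: 39 free-cell centres × 16 headings = 624 poses. Raycast each; keep the one whose scan matches to 4 dp.
  (3.5, 4.5, 300°): beam 1 = 4.0415 ≠ 0.5176 ✗
  (5.5, 6.5, 30°): beam 1 = 1.7321 ≠ 0.5176 ✗
  (3.5, 7.5, 120°): beam 1 = 0.5774 ≠ 0.5176 ✗
  …
  (1.5, 3.5, 195°): r_1=0.5176, r_2=2.5882, r_3=5.6940, r_4=1.9319 — all match ✓
No second candidate reproduces the full scan.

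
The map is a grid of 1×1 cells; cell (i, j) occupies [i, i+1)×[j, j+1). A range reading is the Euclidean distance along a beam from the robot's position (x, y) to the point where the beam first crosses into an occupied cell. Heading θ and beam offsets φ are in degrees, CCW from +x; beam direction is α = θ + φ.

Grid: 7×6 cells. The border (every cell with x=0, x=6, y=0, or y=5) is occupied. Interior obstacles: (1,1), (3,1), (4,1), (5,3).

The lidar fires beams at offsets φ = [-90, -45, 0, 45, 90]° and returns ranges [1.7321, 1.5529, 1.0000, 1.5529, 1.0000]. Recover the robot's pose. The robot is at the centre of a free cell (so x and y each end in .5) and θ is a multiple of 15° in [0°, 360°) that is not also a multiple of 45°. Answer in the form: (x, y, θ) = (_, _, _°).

Candidates: 16 free-cell centres × 16 headings = 256 poses. Raycast each; keep the one whose scan matches to 4 dp.
  (3.5, 4.5, 15°): beam 1 = 2.5882 ≠ 1.7321 ✗
  (2.5, 3.5, 195°): beam 1 = 1.5529 ≠ 1.7321 ✗
  (1.5, 4.5, 300°): beam 1 = 0.5774 ≠ 1.7321 ✗
  (5.5, 2.5, 345°): beam 1 = 1.5529 ≠ 1.7321 ✗
  …
  (2.5, 2.5, 240°): r_1=1.7321, r_2=1.5529, r_3=1.0000, r_4=1.5529, r_5=1.0000 — all match ✓
Only this pose fits every beam.

(x, y, θ) = (2.5, 2.5, 240°)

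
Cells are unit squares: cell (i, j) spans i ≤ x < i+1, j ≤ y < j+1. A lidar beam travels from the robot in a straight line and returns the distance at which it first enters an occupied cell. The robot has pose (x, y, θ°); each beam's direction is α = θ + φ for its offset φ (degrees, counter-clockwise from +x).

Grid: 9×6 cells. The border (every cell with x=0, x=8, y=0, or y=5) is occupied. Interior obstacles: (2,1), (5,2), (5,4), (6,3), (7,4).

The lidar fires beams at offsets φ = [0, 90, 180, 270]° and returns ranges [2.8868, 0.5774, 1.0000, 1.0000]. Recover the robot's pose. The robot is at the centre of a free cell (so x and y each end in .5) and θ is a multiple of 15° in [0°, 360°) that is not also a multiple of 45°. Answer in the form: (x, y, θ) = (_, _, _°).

(x, y, θ) = (1.5, 2.5, 60°)

Enumerate (i+0.5, j+0.5, θ) over the 23 free cells and 16 admissible headings. For each, cast all 4 beams and compare to the given ranges.
  (7.5, 2.5, 345°): beam 1 = 0.5176 ≠ 2.8868 ✗
  (3.5, 3.5, 240°): beam 1 = 1.7321 ≠ 2.8868 ✗
  (4.5, 2.5, 195°): beam 1 = 1.9319 ≠ 2.8868 ✗
  …
  (1.5, 2.5, 60°): r_1=2.8868, r_2=0.5774, r_3=1.0000, r_4=1.0000 — all match ✓
Unique over the lattice → pose = (1.5, 2.5, 60°).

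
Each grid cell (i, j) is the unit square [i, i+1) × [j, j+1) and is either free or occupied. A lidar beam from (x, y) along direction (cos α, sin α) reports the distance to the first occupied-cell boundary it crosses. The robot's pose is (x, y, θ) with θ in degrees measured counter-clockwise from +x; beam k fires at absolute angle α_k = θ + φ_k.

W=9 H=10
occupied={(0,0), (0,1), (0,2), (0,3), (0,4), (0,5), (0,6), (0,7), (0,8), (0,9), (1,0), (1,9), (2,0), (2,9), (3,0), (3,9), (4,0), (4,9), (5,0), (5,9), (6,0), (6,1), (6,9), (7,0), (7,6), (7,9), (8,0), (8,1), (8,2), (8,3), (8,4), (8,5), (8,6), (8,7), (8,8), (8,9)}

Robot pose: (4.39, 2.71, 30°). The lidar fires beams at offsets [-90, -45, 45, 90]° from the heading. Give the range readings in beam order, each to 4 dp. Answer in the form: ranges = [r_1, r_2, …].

ranges = [1.9745, 3.7373, 6.5119, 6.7800]

beam 1: φ=-90°, α=300°
  direction (0.5000, -0.8660); cell (4,2); t to first gridline: x 1.2200, y 0.8198 (then +2.0000 / +1.1547)
    (4,1) via y @ 0.8198
    (5,1) via x @ 1.2200
    (5,0) via y @ 1.9745  # hit
  → r_1 = 1.9745
beam 2: φ=-45°, α=345°
  direction (0.9659, -0.2588); cell (4,2); t to first gridline: x 0.6315, y 2.7432 (then +1.0353 / +3.8637)
    (5,2) via x @ 0.6315
    (6,2) via x @ 1.6668
    (7,2) via x @ 2.7021
    (7,1) via y @ 2.7432
    (8,1) via x @ 3.7373  # hit
  → r_2 = 3.7373
beam 3: φ=45°, α=75°
  direction (0.2588, 0.9659); cell (4,2); t to first gridline: x 2.3569, y 0.3002 (then +3.8637 / +1.0353)
    (4,3) via y @ 0.3002
    (4,4) via y @ 1.3355
    (5,4) via x @ 2.3569
    (5,5) via y @ 2.3708
    (5,6) via y @ 3.4061
    (5,7) via y @ 4.4413
    (5,8) via y @ 5.4766
    (6,8) via x @ 6.2206
    (6,9) via y @ 6.5119  # hit
  → r_3 = 6.5119
beam 4: φ=90°, α=120°
  direction (-0.5000, 0.8660); cell (4,2); t to first gridline: x 0.7800, y 0.3349 (then +2.0000 / +1.1547)
    (4,3) via y @ 0.3349
    (3,3) via x @ 0.7800
    (3,4) via y @ 1.4896
    (3,5) via y @ 2.6443
    (2,5) via x @ 2.7800
    (2,6) via y @ 3.7990
    (1,6) via x @ 4.7800
    (1,7) via y @ 4.9537
    (1,8) via y @ 6.1084
    (0,8) via x @ 6.7800  # hit
  → r_4 = 6.7800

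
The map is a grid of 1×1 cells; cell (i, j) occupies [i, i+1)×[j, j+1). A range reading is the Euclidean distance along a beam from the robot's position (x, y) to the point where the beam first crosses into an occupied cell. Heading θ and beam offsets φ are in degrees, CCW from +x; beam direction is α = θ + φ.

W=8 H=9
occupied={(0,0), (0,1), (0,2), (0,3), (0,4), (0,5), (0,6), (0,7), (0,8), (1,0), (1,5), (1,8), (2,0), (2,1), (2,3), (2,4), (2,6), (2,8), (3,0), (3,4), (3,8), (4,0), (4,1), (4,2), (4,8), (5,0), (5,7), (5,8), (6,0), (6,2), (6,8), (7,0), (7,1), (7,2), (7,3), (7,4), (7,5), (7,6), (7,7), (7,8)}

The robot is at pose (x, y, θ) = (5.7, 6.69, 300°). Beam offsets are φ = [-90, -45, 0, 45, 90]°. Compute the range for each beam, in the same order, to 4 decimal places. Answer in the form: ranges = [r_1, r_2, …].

beam 1: φ=-90°, α=210°
  direction (-0.8660, -0.5000); cell (5,6); t to first gridline: x 0.8083, y 1.3800 (then +1.1547 / +2.0000)
    (4,6) via x @ 0.8083
    (4,5) via y @ 1.3800
    (3,5) via x @ 1.9630
    (2,5) via x @ 3.1177
    (2,4) via y @ 3.3800  # hit
  → r_1 = 3.3800
beam 2: φ=-45°, α=255°
  direction (-0.2588, -0.9659); cell (5,6); t to first gridline: x 2.7046, y 0.7143 (then +3.8637 / +1.0353)
    (5,5) via y @ 0.7143
    (5,4) via y @ 1.7496
    (4,4) via x @ 2.7046
    (4,3) via y @ 2.7849
    (4,2) via y @ 3.8202  # hit
  → r_2 = 3.8202
beam 3: φ=0°, α=300°
  direction (0.5000, -0.8660); cell (5,6); t to first gridline: x 0.6000, y 0.7967 (then +2.0000 / +1.1547)
    (6,6) via x @ 0.6000
    (6,5) via y @ 0.7967
    (6,4) via y @ 1.9514
    (7,4) via x @ 2.6000  # hit
  → r_3 = 2.6000
beam 4: φ=45°, α=345°
  direction (0.9659, -0.2588); cell (5,6); t to first gridline: x 0.3106, y 2.6660 (then +1.0353 / +3.8637)
    (6,6) via x @ 0.3106
    (7,6) via x @ 1.3459  # hit
  → r_4 = 1.3459
beam 5: φ=90°, α=30°
  direction (0.8660, 0.5000); cell (5,6); t to first gridline: x 0.3464, y 0.6200 (then +1.1547 / +2.0000)
    (6,6) via x @ 0.3464
    (6,7) via y @ 0.6200
    (7,7) via x @ 1.5011  # hit
  → r_5 = 1.5011

ranges = [3.3800, 3.8202, 2.6000, 1.3459, 1.5011]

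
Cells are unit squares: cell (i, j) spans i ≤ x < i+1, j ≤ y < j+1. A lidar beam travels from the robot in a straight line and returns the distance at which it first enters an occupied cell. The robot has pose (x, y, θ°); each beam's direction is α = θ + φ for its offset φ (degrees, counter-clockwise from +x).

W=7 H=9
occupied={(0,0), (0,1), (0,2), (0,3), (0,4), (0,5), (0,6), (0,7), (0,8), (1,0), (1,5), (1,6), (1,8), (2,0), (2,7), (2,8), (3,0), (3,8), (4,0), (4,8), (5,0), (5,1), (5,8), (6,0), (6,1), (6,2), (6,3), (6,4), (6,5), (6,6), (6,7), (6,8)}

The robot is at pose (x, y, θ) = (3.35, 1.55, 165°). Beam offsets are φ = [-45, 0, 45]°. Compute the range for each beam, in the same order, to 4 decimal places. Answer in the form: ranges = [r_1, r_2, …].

beam 1: φ=-45°, α=120°
  cosα=-0.5000 sinα=0.8660 | (3,1) | tMaxX 0.7000 tMaxY 0.5196 | tΔX 2.0000 tΔY 1.1547
    t=0.5196 [y] (3,2)
    t=0.7000 [x] (2,2)
    t=1.6743 [y] (2,3)
    t=2.7000 [x] (1,3)
    t=2.8290 [y] (1,4)
    t=3.9837 [y] (1,5) — stop
  → r_1 = 3.9837
beam 2: φ=0°, α=165°
  cosα=-0.9659 sinα=0.2588 | (3,1) | tMaxX 0.3623 tMaxY 1.7387 | tΔX 1.0353 tΔY 3.8637
    t=0.3623 [x] (2,1)
    t=1.3976 [x] (1,1)
    t=1.7387 [y] (1,2)
    t=2.4329 [x] (0,2) — stop
  → r_2 = 2.4329
beam 3: φ=45°, α=210°
  cosα=-0.8660 sinα=-0.5000 | (3,1) | tMaxX 0.4041 tMaxY 1.1000 | tΔX 1.1547 tΔY 2.0000
    t=0.4041 [x] (2,1)
    t=1.1000 [y] (2,0) — stop
  → r_3 = 1.1000

ranges = [3.9837, 2.4329, 1.1000]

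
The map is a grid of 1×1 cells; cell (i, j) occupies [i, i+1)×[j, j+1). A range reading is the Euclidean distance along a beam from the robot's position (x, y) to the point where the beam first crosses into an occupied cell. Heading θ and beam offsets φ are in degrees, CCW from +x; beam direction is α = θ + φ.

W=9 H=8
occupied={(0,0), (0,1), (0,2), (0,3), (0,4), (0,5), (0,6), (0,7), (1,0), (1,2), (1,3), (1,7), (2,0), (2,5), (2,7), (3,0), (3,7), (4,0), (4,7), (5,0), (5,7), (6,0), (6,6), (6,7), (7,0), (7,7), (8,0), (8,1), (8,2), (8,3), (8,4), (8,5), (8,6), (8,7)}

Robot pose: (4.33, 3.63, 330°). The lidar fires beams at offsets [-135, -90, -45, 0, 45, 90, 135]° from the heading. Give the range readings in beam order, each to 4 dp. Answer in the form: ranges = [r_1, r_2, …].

beam 1: φ=-135°, α=195°
  dir = (cos 195°, sin 195°) = (-0.9659, -0.2588); from cell (4,3)
  next x-line at t=0.3416, next y-line at t=2.4341; Δt_x=1.0353, Δt_y=3.8637
    x: enter (3,3) at t=0.3416
    x: enter (2,3) at t=1.3769
    x: enter (1,3) at t=2.4122 ← occupied
  → r_1 = 2.4122
beam 2: φ=-90°, α=240°
  dir = (cos 240°, sin 240°) = (-0.5000, -0.8660); from cell (4,3)
  next x-line at t=0.6600, next y-line at t=0.7275; Δt_x=2.0000, Δt_y=1.1547
    x: enter (3,3) at t=0.6600
    y: enter (3,2) at t=0.7275
    y: enter (3,1) at t=1.8822
    x: enter (2,1) at t=2.6600
    y: enter (2,0) at t=3.0369 ← occupied
  → r_2 = 3.0369
beam 3: φ=-45°, α=285°
  dir = (cos 285°, sin 285°) = (0.2588, -0.9659); from cell (4,3)
  next x-line at t=2.5887, next y-line at t=0.6522; Δt_x=3.8637, Δt_y=1.0353
    y: enter (4,2) at t=0.6522
    y: enter (4,1) at t=1.6875
    x: enter (5,1) at t=2.5887
    y: enter (5,0) at t=2.7228 ← occupied
  → r_3 = 2.7228
beam 4: φ=0°, α=330°
  dir = (cos 330°, sin 330°) = (0.8660, -0.5000); from cell (4,3)
  next x-line at t=0.7736, next y-line at t=1.2600; Δt_x=1.1547, Δt_y=2.0000
    x: enter (5,3) at t=0.7736
    y: enter (5,2) at t=1.2600
    x: enter (6,2) at t=1.9283
    x: enter (7,2) at t=3.0831
    y: enter (7,1) at t=3.2600
    x: enter (8,1) at t=4.2378 ← occupied
  → r_4 = 4.2378
beam 5: φ=45°, α=15°
  dir = (cos 15°, sin 15°) = (0.9659, 0.2588); from cell (4,3)
  next x-line at t=0.6936, next y-line at t=1.4296; Δt_x=1.0353, Δt_y=3.8637
    x: enter (5,3) at t=0.6936
    y: enter (5,4) at t=1.4296
    x: enter (6,4) at t=1.7289
    x: enter (7,4) at t=2.7642
    x: enter (8,4) at t=3.7995 ← occupied
  → r_5 = 3.7995
beam 6: φ=90°, α=60°
  dir = (cos 60°, sin 60°) = (0.5000, 0.8660); from cell (4,3)
  next x-line at t=1.3400, next y-line at t=0.4272; Δt_x=2.0000, Δt_y=1.1547
    y: enter (4,4) at t=0.4272
    x: enter (5,4) at t=1.3400
    y: enter (5,5) at t=1.5819
    y: enter (5,6) at t=2.7366
    x: enter (6,6) at t=3.3400 ← occupied
  → r_6 = 3.3400
beam 7: φ=135°, α=105°
  dir = (cos 105°, sin 105°) = (-0.2588, 0.9659); from cell (4,3)
  next x-line at t=1.2750, next y-line at t=0.3831; Δt_x=3.8637, Δt_y=1.0353
    y: enter (4,4) at t=0.3831
    x: enter (3,4) at t=1.2750
    y: enter (3,5) at t=1.4183
    y: enter (3,6) at t=2.4536
    y: enter (3,7) at t=3.4889 ← occupied
  → r_7 = 3.4889

ranges = [2.4122, 3.0369, 2.7228, 4.2378, 3.7995, 3.3400, 3.4889]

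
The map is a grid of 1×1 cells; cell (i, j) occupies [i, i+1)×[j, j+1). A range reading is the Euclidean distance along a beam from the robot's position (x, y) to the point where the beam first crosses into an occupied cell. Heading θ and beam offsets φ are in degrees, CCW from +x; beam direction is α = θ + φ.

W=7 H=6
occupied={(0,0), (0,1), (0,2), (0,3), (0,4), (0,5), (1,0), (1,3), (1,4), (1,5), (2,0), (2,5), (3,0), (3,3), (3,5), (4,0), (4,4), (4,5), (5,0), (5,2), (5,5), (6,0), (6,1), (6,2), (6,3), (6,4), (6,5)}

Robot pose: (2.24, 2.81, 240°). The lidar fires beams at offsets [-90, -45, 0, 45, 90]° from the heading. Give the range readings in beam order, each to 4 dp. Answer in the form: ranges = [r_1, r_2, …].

beam 1: φ=-90°, α=150°
  cosα=-0.8660 sinα=0.5000 | (2,2) | tMaxX 0.2771 tMaxY 0.3800 | tΔX 1.1547 tΔY 2.0000
    t=0.2771 [x] (1,2)
    t=0.3800 [y] (1,3) — stop
  → r_1 = 0.3800
beam 2: φ=-45°, α=195°
  cosα=-0.9659 sinα=-0.2588 | (2,2) | tMaxX 0.2485 tMaxY 3.1296 | tΔX 1.0353 tΔY 3.8637
    t=0.2485 [x] (1,2)
    t=1.2837 [x] (0,2) — stop
  → r_2 = 1.2837
beam 3: φ=0°, α=240°
  cosα=-0.5000 sinα=-0.8660 | (2,2) | tMaxX 0.4800 tMaxY 0.9353 | tΔX 2.0000 tΔY 1.1547
    t=0.4800 [x] (1,2)
    t=0.9353 [y] (1,1)
    t=2.0900 [y] (1,0) — stop
  → r_3 = 2.0900
beam 4: φ=45°, α=285°
  cosα=0.2588 sinα=-0.9659 | (2,2) | tMaxX 2.9364 tMaxY 0.8386 | tΔX 3.8637 tΔY 1.0353
    t=0.8386 [y] (2,1)
    t=1.8738 [y] (2,0) — stop
  → r_4 = 1.8738
beam 5: φ=90°, α=330°
  cosα=0.8660 sinα=-0.5000 | (2,2) | tMaxX 0.8776 tMaxY 1.6200 | tΔX 1.1547 tΔY 2.0000
    t=0.8776 [x] (3,2)
    t=1.6200 [y] (3,1)
    t=2.0323 [x] (4,1)
    t=3.1870 [x] (5,1)
    t=3.6200 [y] (5,0) — stop
  → r_5 = 3.6200

ranges = [0.3800, 1.2837, 2.0900, 1.8738, 3.6200]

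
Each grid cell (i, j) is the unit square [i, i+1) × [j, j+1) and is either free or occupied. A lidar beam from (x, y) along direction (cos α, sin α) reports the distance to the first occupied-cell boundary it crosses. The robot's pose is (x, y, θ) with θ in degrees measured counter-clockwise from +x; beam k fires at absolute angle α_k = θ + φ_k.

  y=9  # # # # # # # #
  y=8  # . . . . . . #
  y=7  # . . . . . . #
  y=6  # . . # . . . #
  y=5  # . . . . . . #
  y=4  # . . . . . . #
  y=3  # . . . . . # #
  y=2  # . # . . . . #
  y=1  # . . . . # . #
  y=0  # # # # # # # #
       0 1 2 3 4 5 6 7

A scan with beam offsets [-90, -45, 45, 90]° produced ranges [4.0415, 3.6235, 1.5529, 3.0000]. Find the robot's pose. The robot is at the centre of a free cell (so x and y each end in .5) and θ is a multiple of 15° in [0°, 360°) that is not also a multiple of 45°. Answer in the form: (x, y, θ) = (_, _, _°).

(x, y, θ) = (5.5, 4.5, 330°)

The pose lattice has 44·16 = 704 candidates. Test each by forward raycasting.
  (6.5, 7.5, 210°): beam 1 = 1.7321 ≠ 4.0415 ✗
  (4.5, 4.5, 210°): beam 1 = 1.7321 ≠ 4.0415 ✗
  (5.5, 5.5, 150°): beam 1 = 3.0000 ≠ 4.0415 ✗
  (2.5, 3.5, 60°): beam 1 = 3.0000 ≠ 4.0415 ✗
  (5.5, 2.5, 195°): beam 1 = 6.7293 ≠ 4.0415 ✗
  …
  (5.5, 4.5, 330°): r_1=4.0415, r_2=3.6235, r_3=1.5529, r_4=3.0000 — all match ✓
Unique over the lattice → pose = (5.5, 4.5, 330°).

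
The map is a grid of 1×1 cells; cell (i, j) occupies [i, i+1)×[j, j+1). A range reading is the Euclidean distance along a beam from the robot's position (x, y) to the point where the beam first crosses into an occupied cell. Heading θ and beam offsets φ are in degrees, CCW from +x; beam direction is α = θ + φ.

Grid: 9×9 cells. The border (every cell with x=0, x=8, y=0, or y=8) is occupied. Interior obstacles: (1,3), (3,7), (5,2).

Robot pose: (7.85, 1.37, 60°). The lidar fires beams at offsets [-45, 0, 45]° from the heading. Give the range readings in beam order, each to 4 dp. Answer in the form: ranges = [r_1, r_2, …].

ranges = [0.1553, 0.3000, 6.8639]

beam 1: φ=-45°, α=15°
  dir = (cos 15°, sin 15°) = (0.9659, 0.2588); from cell (7,1)
  next x-line at t=0.1553, next y-line at t=2.4341; Δt_x=1.0353, Δt_y=3.8637
    x: enter (8,1) at t=0.1553 ← occupied
  → r_1 = 0.1553
beam 2: φ=0°, α=60°
  dir = (cos 60°, sin 60°) = (0.5000, 0.8660); from cell (7,1)
  next x-line at t=0.3000, next y-line at t=0.7275; Δt_x=2.0000, Δt_y=1.1547
    x: enter (8,1) at t=0.3000 ← occupied
  → r_2 = 0.3000
beam 3: φ=45°, α=105°
  dir = (cos 105°, sin 105°) = (-0.2588, 0.9659); from cell (7,1)
  next x-line at t=3.2841, next y-line at t=0.6522; Δt_x=3.8637, Δt_y=1.0353
    y: enter (7,2) at t=0.6522
    y: enter (7,3) at t=1.6875
    y: enter (7,4) at t=2.7228
    x: enter (6,4) at t=3.2841
    y: enter (6,5) at t=3.7581
    y: enter (6,6) at t=4.7933
    y: enter (6,7) at t=5.8286
    y: enter (6,8) at t=6.8639 ← occupied
  → r_3 = 6.8639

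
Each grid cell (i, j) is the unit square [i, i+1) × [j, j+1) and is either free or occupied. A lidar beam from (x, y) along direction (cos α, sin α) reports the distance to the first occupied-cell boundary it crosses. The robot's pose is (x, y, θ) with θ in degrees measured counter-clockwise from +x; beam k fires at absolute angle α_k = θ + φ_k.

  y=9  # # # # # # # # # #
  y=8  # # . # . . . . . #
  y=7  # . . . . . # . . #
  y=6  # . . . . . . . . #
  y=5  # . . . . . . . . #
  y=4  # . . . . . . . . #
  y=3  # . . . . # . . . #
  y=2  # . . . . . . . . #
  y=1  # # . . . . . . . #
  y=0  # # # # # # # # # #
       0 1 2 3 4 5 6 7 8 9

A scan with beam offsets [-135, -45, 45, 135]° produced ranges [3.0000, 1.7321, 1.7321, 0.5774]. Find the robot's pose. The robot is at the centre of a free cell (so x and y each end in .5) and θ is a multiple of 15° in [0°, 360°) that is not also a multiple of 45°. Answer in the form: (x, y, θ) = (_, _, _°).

Enumerate (i+0.5, j+0.5, θ) over the 59 free cells and 16 admissible headings. For each, cast all 4 beams and compare to the given ranges.
  (5.5, 2.5, 330°): beam 1 = 3.6235 ≠ 3.0000 ✗
  (3.5, 7.5, 285°): beam 1 = 1.7321 ≠ 3.0000 ✗
  (4.5, 5.5, 240°): beam 1 = 2.5882 ≠ 3.0000 ✗
  …
  (7.5, 7.5, 75°): r_1=3.0000, r_2=1.7321, r_3=1.7321, r_4=0.5774 — all match ✓
No second candidate reproduces the full scan.

(x, y, θ) = (7.5, 7.5, 75°)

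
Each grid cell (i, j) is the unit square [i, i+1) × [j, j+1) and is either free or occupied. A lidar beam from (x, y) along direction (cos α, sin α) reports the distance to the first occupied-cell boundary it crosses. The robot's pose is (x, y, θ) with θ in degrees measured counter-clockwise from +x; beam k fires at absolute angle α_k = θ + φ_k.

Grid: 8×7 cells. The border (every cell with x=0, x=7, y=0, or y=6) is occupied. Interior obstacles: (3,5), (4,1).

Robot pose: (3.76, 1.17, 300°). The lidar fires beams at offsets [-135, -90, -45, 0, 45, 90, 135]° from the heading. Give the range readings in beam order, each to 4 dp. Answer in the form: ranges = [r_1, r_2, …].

ranges = [2.8574, 0.3400, 0.1760, 0.1963, 0.2485, 0.2771, 5.0004]

beam 1: φ=-135°, α=165°
  cosα=-0.9659 sinα=0.2588 | (3,1) | tMaxX 0.7868 tMaxY 3.2069 | tΔX 1.0353 tΔY 3.8637
    t=0.7868 [x] (2,1)
    t=1.8221 [x] (1,1)
    t=2.8574 [x] (0,1) — stop
  → r_1 = 2.8574
beam 2: φ=-90°, α=210°
  cosα=-0.8660 sinα=-0.5000 | (3,1) | tMaxX 0.8776 tMaxY 0.3400 | tΔX 1.1547 tΔY 2.0000
    t=0.3400 [y] (3,0) — stop
  → r_2 = 0.3400
beam 3: φ=-45°, α=255°
  cosα=-0.2588 sinα=-0.9659 | (3,1) | tMaxX 2.9364 tMaxY 0.1760 | tΔX 3.8637 tΔY 1.0353
    t=0.1760 [y] (3,0) — stop
  → r_3 = 0.1760
beam 4: φ=0°, α=300°
  cosα=0.5000 sinα=-0.8660 | (3,1) | tMaxX 0.4800 tMaxY 0.1963 | tΔX 2.0000 tΔY 1.1547
    t=0.1963 [y] (3,0) — stop
  → r_4 = 0.1963
beam 5: φ=45°, α=345°
  cosα=0.9659 sinα=-0.2588 | (3,1) | tMaxX 0.2485 tMaxY 0.6568 | tΔX 1.0353 tΔY 3.8637
    t=0.2485 [x] (4,1) — stop
  → r_5 = 0.2485
beam 6: φ=90°, α=30°
  cosα=0.8660 sinα=0.5000 | (3,1) | tMaxX 0.2771 tMaxY 1.6600 | tΔX 1.1547 tΔY 2.0000
    t=0.2771 [x] (4,1) — stop
  → r_6 = 0.2771
beam 7: φ=135°, α=75°
  cosα=0.2588 sinα=0.9659 | (3,1) | tMaxX 0.9273 tMaxY 0.8593 | tΔX 3.8637 tΔY 1.0353
    t=0.8593 [y] (3,2)
    t=0.9273 [x] (4,2)
    t=1.8946 [y] (4,3)
    t=2.9298 [y] (4,4)
    t=3.9651 [y] (4,5)
    t=4.7910 [x] (5,5)
    t=5.0004 [y] (5,6) — stop
  → r_7 = 5.0004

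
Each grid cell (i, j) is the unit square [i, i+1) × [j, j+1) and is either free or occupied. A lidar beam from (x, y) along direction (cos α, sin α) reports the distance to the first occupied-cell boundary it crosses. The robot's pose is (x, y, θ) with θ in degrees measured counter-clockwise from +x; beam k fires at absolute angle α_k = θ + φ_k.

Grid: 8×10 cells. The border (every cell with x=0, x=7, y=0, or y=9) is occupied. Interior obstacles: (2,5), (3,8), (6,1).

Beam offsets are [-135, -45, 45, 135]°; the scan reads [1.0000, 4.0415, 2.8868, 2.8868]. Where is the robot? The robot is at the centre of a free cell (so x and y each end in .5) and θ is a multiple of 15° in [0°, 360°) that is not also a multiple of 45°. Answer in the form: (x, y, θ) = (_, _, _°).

The pose lattice has 45·16 = 720 candidates. Test each by forward raycasting.
  (5.5, 8.5, 150°): beam 1 = 1.5529 ≠ 1.0000 ✗
  (2.5, 8.5, 165°): beam 1 = 0.5774 ≠ 1.0000 ✗
  (2.5, 2.5, 120°): beam 1 = 3.6235 ≠ 1.0000 ✗
  (3.5, 2.5, 300°): beam 1 = 2.5882 ≠ 1.0000 ✗
  …
  (3.5, 6.5, 15°): r_1=1.0000, r_2=4.0415, r_3=2.8868, r_4=2.8868 — all match ✓
Unique over the lattice → pose = (3.5, 6.5, 15°).

(x, y, θ) = (3.5, 6.5, 15°)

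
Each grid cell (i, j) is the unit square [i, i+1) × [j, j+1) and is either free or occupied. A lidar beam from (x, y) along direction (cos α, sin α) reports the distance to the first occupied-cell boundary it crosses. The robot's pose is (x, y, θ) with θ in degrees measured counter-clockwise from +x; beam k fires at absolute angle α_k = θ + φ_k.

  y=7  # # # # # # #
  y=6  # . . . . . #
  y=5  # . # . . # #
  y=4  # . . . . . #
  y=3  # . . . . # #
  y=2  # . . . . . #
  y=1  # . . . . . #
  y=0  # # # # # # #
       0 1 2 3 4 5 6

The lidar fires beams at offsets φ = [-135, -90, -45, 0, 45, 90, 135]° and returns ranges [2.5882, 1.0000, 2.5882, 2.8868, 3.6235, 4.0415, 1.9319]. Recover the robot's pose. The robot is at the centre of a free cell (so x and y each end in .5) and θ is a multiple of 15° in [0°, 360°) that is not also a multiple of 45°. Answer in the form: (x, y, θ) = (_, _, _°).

(x, y, θ) = (3.5, 4.5, 210°)

The pose lattice has 27·16 = 432 candidates. Test each by forward raycasting.
  (5.5, 6.5, 240°): beam 1 = 0.5176 ≠ 2.5882 ✗
  (5.5, 6.5, 60°): beam 1 = 0.5176 ≠ 2.5882 ✗
  (3.5, 5.5, 330°): beam 1 = 0.5176 ≠ 2.5882 ✗
  (3.5, 1.5, 15°): beam 1 = 0.5774 ≠ 2.5882 ✗
  …
  (3.5, 4.5, 210°): r_1=2.5882, r_2=1.0000, r_3=2.5882, r_4=2.8868, r_5=3.6235, r_6=4.0415, r_7=1.9319 — all match ✓
No second candidate reproduces the full scan.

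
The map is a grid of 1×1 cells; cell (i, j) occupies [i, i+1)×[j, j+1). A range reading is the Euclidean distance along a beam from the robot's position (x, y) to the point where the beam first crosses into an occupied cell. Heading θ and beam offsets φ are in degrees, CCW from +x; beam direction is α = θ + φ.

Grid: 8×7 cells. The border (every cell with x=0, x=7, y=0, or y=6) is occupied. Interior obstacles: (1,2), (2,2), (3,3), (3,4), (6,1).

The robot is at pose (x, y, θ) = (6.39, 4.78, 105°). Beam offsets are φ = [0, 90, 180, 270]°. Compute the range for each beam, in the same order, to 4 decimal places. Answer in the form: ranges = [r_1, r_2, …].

ranges = [1.2630, 2.4743, 2.3569, 0.6315]

beam 1: φ=0°, α=105°
  direction (-0.2588, 0.9659); cell (6,4); t to first gridline: x 1.5068, y 0.2278 (then +3.8637 / +1.0353)
    (6,5) via y @ 0.2278
    (6,6) via y @ 1.2630  # hit
  → r_1 = 1.2630
beam 2: φ=90°, α=195°
  direction (-0.9659, -0.2588); cell (6,4); t to first gridline: x 0.4038, y 3.0137 (then +1.0353 / +3.8637)
    (5,4) via x @ 0.4038
    (4,4) via x @ 1.4390
    (3,4) via x @ 2.4743  # hit
  → r_2 = 2.4743
beam 3: φ=180°, α=285°
  direction (0.2588, -0.9659); cell (6,4); t to first gridline: x 2.3569, y 0.8075 (then +3.8637 / +1.0353)
    (6,3) via y @ 0.8075
    (6,2) via y @ 1.8428
    (7,2) via x @ 2.3569  # hit
  → r_3 = 2.3569
beam 4: φ=270°, α=15°
  direction (0.9659, 0.2588); cell (6,4); t to first gridline: x 0.6315, y 0.8500 (then +1.0353 / +3.8637)
    (7,4) via x @ 0.6315  # hit
  → r_4 = 0.6315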